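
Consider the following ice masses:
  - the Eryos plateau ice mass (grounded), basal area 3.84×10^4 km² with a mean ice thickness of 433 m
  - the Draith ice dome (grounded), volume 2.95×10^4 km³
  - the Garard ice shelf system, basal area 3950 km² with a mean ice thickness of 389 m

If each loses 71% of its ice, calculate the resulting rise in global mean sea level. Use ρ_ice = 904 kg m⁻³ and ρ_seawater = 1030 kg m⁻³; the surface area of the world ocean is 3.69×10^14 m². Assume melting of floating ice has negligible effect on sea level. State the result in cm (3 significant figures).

Eryos: ice volume = 3.84×10^4 km² × 433 m = 1.663×10^4 km³; 0.71 × 1.663×10^4 × (904/1030) = 1.036×10^4 km³ of water.
Draith: 0.71 × 2.95×10^4 km³ × (904/1030) = 1.838×10^4 km³ of water.
The Garard ice shelf system is floating and already displaces its own weight of water, so its melt adds essentially nothing to sea level.
Total added water ≈ 2.874×10^13 m³ over 3.69×10^14 m² → Δh = 0.0779 m = 7.79 cm.

≈ 7.79 cm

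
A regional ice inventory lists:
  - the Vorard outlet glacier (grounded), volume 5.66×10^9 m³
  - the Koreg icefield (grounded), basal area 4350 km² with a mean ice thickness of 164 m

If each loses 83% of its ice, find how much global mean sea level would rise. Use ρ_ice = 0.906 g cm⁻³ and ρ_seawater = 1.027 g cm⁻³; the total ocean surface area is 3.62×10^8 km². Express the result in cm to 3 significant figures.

Vorard: 0.83 × 5.66×10^9 m³ × (906/1027) = 4.144×10^9 m³ of water.
Koreg: ice volume = 4350 km² × 164 m = 713.4 km³; 0.83 × 713.4 × (906/1027) = 522.4 km³ of water.
Total added water ≈ 5.265×10^11 m³ over 3.62×10^14 m² → Δh = 1.45×10^-3 m = 0.145 cm.

≈ 0.145 cm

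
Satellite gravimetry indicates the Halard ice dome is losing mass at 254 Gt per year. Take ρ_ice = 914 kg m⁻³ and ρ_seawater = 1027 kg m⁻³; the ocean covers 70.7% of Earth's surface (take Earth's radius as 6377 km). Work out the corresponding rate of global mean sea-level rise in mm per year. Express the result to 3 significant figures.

≈ 0.685 mm/yr

ρ_w = 1027 kg m⁻³. Annual water volume added = 254 Gt / ρ_w = 2.540×10^14 kg / 1027 kg m⁻³ = 2.473×10^11 m³.
Δh per year = 2.473×10^11 / 3.61×10^14 = 6.85×10^-4 m = 0.685 mm.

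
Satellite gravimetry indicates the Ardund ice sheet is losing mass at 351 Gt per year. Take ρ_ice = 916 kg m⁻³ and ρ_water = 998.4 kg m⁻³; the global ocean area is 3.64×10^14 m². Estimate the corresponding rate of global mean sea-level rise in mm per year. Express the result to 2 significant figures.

ρ_w = 998.4 kg m⁻³. Annual water volume added = 351 Gt / ρ_w = 3.510×10^14 kg / 998.4 kg m⁻³ = 3.516×10^11 m³.
Δh per year = 3.516×10^11 / 3.64×10^14 = 9.66×10^-4 m = 0.97 mm.

≈ 0.97 mm/yr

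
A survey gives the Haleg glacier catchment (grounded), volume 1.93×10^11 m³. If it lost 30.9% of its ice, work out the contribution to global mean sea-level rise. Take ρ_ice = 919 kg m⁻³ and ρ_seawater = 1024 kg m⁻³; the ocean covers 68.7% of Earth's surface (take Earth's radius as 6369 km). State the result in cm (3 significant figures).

Haleg: 0.309 × 1.93×10^11 m³ × (919/1024) = 5.352×10^10 m³ of water.
Spread over 3.50×10^14 m² of ocean, Δh = 5.352×10^10 / 3.50×10^14 = 1.53×10^-4 m = 0.0153 cm.

≈ 0.0153 cm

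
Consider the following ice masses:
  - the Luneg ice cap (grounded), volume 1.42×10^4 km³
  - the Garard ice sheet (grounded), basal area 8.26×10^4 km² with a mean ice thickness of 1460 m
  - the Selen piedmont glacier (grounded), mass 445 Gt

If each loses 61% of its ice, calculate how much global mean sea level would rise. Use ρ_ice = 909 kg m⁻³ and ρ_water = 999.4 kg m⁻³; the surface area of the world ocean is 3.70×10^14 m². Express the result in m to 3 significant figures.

≈ 0.203 m

Luneg: 0.61 × 1.42×10^4 km³ × (909/999.4) = 7878 km³ of water.
Garard: ice volume = 8.26×10^4 km² × 1460 m = 1.206×10^5 km³; 0.61 × 1.206×10^5 × (909/999.4) = 6.691×10^4 km³ of water.
Selen: 0.61 × 445 Gt = 2.714×10^14 kg; dividing by ρ_w = 999.4 kg m⁻³ gives 2.716×10^11 m³ of water.
Total added water ≈ 7.506×10^13 m³ over 3.70×10^14 m² → Δh = 0.203 m.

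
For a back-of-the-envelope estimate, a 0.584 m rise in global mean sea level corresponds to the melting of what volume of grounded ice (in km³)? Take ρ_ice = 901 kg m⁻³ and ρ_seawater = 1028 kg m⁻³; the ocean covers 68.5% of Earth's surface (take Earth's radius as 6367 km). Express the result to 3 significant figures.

≈ 2.33×10^5 km³

Required water volume = Δh × A = 0.584 m × 3.49×10^14 m² = 2.038×10^14 m³ = 2.038×10^5 km³.
Ice volume = water volume × ρ_w/ρ_ice = 2.038×10^5 × 1028/901 = 2.33×10^5 km³.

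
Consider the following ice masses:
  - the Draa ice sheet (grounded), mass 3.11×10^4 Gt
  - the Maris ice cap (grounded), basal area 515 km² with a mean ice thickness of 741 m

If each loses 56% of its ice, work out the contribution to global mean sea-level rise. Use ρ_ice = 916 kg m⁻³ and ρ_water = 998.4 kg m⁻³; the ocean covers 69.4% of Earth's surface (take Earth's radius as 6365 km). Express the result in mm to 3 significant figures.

≈ 49.9 mm

Draa: 0.56 × 3.11×10^4 Gt = 1.742×10^16 kg; dividing by ρ_w = 998.4 kg m⁻³ gives 1.744×10^13 m³ of water.
Maris: ice volume = 515 km² × 741 m = 381.6 km³; 0.56 × 381.6 × (916/998.4) = 196.1 km³ of water.
Total added water ≈ 1.764×10^13 m³ over 3.53×10^14 m² → Δh = 0.0499 m = 49.9 mm.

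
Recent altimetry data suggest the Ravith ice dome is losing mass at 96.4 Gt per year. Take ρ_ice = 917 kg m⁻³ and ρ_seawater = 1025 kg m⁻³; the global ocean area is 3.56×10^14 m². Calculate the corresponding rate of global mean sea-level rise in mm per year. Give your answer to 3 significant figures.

ρ_w = 1025 kg m⁻³. Annual water volume added = 96.4 Gt / ρ_w = 9.640×10^13 kg / 1025 kg m⁻³ = 9.405×10^10 m³.
Δh per year = 9.405×10^10 / 3.56×10^14 = 2.64×10^-4 m = 0.264 mm.

≈ 0.264 mm/yr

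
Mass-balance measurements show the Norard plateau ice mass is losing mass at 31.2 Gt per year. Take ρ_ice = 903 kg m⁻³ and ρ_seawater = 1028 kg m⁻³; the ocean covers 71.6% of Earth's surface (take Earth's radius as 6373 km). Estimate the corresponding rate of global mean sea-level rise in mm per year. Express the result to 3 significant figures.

ρ_w = 1028 kg m⁻³. Annual water volume added = 31.2 Gt / ρ_w = 3.120×10^13 kg / 1028 kg m⁻³ = 3.035×10^10 m³.
Δh per year = 3.035×10^10 / 3.65×10^14 = 8.31×10^-5 m = 0.0831 mm.

≈ 0.0831 mm/yr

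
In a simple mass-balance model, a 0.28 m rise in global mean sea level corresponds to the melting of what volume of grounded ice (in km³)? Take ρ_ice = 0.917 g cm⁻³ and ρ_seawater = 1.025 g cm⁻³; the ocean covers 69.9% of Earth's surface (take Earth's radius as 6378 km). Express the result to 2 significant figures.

Required water volume = Δh × A = 0.28 m × 3.57×10^14 m² = 1.000×10^14 m³ = 1.000×10^5 km³.
Ice volume = water volume × ρ_w/ρ_ice = 1.000×10^5 × 1025/917 = 1.1×10^5 km³.

≈ 1.1×10^5 km³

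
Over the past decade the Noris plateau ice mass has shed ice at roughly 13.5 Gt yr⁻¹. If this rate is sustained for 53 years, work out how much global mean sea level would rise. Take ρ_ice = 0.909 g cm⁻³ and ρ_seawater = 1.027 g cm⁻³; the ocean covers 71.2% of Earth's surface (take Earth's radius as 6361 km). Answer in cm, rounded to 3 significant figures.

Total mass lost = 13.5 Gt/yr × 53 yr = 715.5 Gt = 7.155×10^14 kg.
ρ_w = 1.027 g cm⁻³ = 1027 kg m⁻³, so water volume = 7.155×10^14 / 1027 = 6.967×10^11 m³.
Δh = 6.967×10^11 / 3.62×10^14 = 1.92×10^-3 m = 0.192 cm.

≈ 0.192 cm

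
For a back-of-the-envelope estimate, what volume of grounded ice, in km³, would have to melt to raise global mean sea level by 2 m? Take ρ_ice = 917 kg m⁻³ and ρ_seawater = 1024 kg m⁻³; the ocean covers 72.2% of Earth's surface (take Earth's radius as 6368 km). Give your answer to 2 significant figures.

Required water volume = Δh × A = 2 m × 3.68×10^14 m² = 7.358×10^14 m³ = 7.358×10^5 km³.
Ice volume = water volume × ρ_w/ρ_ice = 7.358×10^5 × 1024/917 = 8.2×10^5 km³.

≈ 8.2×10^5 km³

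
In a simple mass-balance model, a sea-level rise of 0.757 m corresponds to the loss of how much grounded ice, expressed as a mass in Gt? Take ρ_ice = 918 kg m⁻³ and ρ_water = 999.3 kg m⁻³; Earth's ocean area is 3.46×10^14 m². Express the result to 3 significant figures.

Required water volume = Δh × A = 0.757 m × 3.46×10^14 m² = 2.619×10^14 m³.
ρ_w = 999.3 kg m⁻³, so the mass of water = 2.619×10^14 m³ × 999.3 kg m⁻³ = 2.617×10^17 kg = 2.62×10^5 Gt (and the same mass of ice, by conservation).

≈ 2.62×10^5 Gt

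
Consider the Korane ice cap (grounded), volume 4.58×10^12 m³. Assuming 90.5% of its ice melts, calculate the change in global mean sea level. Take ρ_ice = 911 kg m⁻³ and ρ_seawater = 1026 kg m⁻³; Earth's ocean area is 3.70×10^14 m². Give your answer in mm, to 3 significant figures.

≈ 9.95 mm

Korane: 0.905 × 4.58×10^12 m³ × (911/1026) = 3.680×10^12 m³ of water.
Spread over 3.70×10^14 m² of ocean, Δh = 3.680×10^12 / 3.70×10^14 = 9.95×10^-3 m = 9.95 mm.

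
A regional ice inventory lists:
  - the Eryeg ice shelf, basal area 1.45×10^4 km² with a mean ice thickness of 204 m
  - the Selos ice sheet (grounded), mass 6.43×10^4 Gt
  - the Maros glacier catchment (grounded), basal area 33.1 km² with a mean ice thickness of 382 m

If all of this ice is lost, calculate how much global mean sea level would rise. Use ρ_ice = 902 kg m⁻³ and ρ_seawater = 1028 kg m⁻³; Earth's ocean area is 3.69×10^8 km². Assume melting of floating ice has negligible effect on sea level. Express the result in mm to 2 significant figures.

≈ 170 mm

The Eryeg ice shelf is floating and already displaces its own weight of water, so its melt adds essentially nothing to sea level.
Selos: 6.43×10^4 Gt = 6.430×10^16 kg; dividing by ρ_w = 1028 kg m⁻³ gives 6.255×10^13 m³ of water.
Maros: ice volume = 33.1 km² × 382 m = 12.64 km³; 12.64 × (902/1028) = 11.09 km³ of water.
Total added water ≈ 6.256×10^13 m³ over 3.69×10^14 m² → Δh = 0.170 m = 170 mm.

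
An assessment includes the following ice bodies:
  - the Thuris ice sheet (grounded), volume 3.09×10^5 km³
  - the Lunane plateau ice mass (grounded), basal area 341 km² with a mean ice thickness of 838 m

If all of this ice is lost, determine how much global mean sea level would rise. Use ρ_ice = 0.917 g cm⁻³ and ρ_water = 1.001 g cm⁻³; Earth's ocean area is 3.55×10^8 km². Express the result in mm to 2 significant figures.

Thuris: 3.09×10^5 km³ × (917/1001) = 2.831×10^5 km³ of water.
Lunane: ice volume = 341 km² × 838 m = 285.8 km³; 285.8 × (917/1001) = 261.8 km³ of water.
Total added water ≈ 2.833×10^14 m³ over 3.55×10^14 m² → Δh = 0.798 m = 800 mm.

≈ 800 mm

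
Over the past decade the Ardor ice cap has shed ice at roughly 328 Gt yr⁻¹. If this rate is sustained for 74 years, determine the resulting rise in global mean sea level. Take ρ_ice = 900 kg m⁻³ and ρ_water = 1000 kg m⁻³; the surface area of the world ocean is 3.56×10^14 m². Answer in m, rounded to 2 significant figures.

≈ 0.068 m

Total mass lost = 328 Gt/yr × 74 yr = 2.427×10^4 Gt = 2.427×10^16 kg.
ρ_w = 1000 kg m⁻³, so water volume = 2.427×10^16 / 1000 = 2.427×10^13 m³.
Δh = 2.427×10^13 / 3.56×10^14 = 0.0682 m.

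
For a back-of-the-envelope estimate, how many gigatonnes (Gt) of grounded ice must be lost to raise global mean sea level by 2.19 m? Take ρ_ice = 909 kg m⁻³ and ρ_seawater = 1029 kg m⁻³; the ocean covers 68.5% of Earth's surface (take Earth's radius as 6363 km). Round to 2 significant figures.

Required water volume = Δh × A = 2.19 m × 3.49×10^14 m² = 7.633×10^14 m³.
ρ_w = 1029 kg m⁻³, so the mass of water = 7.633×10^14 m³ × 1029 kg m⁻³ = 7.854×10^17 kg = 7.9×10^5 Gt (and the same mass of ice, by conservation).

≈ 7.9×10^5 Gt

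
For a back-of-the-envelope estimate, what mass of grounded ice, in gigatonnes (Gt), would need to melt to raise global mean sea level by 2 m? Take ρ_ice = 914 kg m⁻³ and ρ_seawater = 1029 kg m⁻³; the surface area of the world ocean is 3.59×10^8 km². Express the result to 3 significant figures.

Required water volume = Δh × A = 2 m × 3.59×10^14 m² = 7.180×10^14 m³.
ρ_w = 1029 kg m⁻³, so the mass of water = 7.180×10^14 m³ × 1029 kg m⁻³ = 7.388×10^17 kg = 7.39×10^5 Gt (and the same mass of ice, by conservation).

≈ 7.39×10^5 Gt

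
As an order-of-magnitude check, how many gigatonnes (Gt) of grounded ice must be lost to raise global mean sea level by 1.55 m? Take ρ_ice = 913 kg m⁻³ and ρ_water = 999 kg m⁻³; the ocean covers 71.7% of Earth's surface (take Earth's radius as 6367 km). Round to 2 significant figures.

Required water volume = Δh × A = 1.55 m × 3.65×10^14 m² = 5.661×10^14 m³.
ρ_w = 999 kg m⁻³, so the mass of water = 5.661×10^14 m³ × 999 kg m⁻³ = 5.656×10^17 kg = 5.7×10^5 Gt (and the same mass of ice, by conservation).

≈ 5.7×10^5 Gt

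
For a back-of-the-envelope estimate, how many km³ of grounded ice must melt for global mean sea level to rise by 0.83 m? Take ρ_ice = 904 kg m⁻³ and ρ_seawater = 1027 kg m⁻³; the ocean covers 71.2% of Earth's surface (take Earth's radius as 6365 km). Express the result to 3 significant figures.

Required water volume = Δh × A = 0.83 m × 3.62×10^14 m² = 3.009×10^14 m³ = 3.009×10^5 km³.
Ice volume = water volume × ρ_w/ρ_ice = 3.009×10^5 × 1027/904 = 3.42×10^5 km³.

≈ 3.42×10^5 km³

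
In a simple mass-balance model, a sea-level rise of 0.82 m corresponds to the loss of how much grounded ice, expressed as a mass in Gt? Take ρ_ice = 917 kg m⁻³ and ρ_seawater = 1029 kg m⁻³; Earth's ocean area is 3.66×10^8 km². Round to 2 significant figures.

Required water volume = Δh × A = 0.82 m × 3.66×10^14 m² = 3.001×10^14 m³.
ρ_w = 1029 kg m⁻³, so the mass of water = 3.001×10^14 m³ × 1029 kg m⁻³ = 3.088×10^17 kg = 3.1×10^5 Gt (and the same mass of ice, by conservation).

≈ 3.1×10^5 Gt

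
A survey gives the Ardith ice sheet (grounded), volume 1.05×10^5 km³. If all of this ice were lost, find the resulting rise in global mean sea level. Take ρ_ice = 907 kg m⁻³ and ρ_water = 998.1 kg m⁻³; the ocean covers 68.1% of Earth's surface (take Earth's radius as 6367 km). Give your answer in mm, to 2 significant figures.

≈ 280 mm

Ardith: 1.05×10^5 km³ × (907/998.1) = 9.542×10^4 km³ of water.
Spread over 3.47×10^14 m² of ocean, Δh = 9.542×10^13 / 3.47×10^14 = 0.275 m = 280 mm.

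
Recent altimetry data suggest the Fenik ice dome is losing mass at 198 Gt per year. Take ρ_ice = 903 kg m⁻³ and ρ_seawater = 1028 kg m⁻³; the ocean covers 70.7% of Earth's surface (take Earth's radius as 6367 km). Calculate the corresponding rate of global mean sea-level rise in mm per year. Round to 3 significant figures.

ρ_w = 1028 kg m⁻³. Annual water volume added = 198 Gt / ρ_w = 1.980×10^14 kg / 1028 kg m⁻³ = 1.926×10^11 m³.
Δh per year = 1.926×10^11 / 3.60×10^14 = 5.35×10^-4 m = 0.535 mm.

≈ 0.535 mm/yr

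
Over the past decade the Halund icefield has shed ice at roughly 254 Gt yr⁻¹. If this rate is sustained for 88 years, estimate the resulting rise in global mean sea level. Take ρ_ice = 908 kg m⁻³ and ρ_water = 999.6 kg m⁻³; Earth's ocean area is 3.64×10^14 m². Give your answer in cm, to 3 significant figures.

Total mass lost = 254 Gt/yr × 88 yr = 2.235×10^4 Gt = 2.235×10^16 kg.
ρ_w = 999.6 kg m⁻³, so water volume = 2.235×10^16 / 999.6 = 2.236×10^13 m³.
Δh = 2.236×10^13 / 3.64×10^14 = 0.0614 m = 6.14 cm.

≈ 6.14 cm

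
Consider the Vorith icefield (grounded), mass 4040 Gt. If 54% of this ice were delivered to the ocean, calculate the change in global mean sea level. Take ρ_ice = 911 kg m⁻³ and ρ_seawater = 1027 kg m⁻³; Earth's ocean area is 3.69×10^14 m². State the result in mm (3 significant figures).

Vorith: 0.54 × 4040 Gt = 2.182×10^15 kg; dividing by ρ_w = 1027 kg m⁻³ gives 2.124×10^12 m³ of water.
Spread over 3.69×10^14 m² of ocean, Δh = 2.124×10^12 / 3.69×10^14 = 5.76×10^-3 m = 5.76 mm.

≈ 5.76 mm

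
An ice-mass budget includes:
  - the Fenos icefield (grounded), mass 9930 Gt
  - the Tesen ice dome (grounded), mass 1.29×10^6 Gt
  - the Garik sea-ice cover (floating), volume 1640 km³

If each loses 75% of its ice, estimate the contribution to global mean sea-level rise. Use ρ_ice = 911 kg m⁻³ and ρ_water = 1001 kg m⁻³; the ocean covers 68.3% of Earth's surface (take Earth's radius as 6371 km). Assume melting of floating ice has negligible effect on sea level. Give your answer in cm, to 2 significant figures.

Fenos: 0.75 × 9930 Gt = 7.448×10^15 kg; dividing by ρ_w = 1001 kg m⁻³ gives 7.440×10^12 m³ of water.
Tesen: 0.75 × 1.29×10^6 Gt = 9.675×10^17 kg; dividing by ρ_w = 1001 kg m⁻³ gives 9.665×10^14 m³ of water.
The Garik sea-ice cover is floating and already displaces its own weight of water, so its melt adds essentially nothing to sea level.
Total added water ≈ 9.740×10^14 m³ over 3.48×10^14 m² → Δh = 2.80 m = 280 cm.

≈ 280 cm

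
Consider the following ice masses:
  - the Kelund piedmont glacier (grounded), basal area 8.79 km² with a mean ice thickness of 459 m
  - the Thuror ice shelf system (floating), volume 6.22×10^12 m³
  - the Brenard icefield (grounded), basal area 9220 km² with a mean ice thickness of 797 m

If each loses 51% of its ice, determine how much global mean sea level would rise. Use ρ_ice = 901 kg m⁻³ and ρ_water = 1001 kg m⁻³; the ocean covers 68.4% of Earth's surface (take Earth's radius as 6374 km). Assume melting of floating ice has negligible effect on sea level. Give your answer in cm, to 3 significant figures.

≈ 0.966 cm

Kelund: ice volume = 8.79 km² × 459 m = 4.035 km³; 0.51 × 4.035 × (901/1001) = 1.852 km³ of water.
The Thuror ice shelf system is floating and already displaces its own weight of water, so its melt adds essentially nothing to sea level.
Brenard: ice volume = 9220 km² × 797 m = 7348 km³; 0.51 × 7348 × (901/1001) = 3373 km³ of water.
Total added water ≈ 3.375×10^12 m³ over 3.49×10^14 m² → Δh = 9.66×10^-3 m = 0.966 cm.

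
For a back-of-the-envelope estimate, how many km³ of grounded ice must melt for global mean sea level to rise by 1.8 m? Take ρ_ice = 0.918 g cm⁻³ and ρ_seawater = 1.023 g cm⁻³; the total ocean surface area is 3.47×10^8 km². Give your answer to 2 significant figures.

≈ 7.0×10^5 km³

Required water volume = Δh × A = 1.8 m × 3.47×10^14 m² = 6.246×10^14 m³ = 6.246×10^5 km³.
Ice volume = water volume × ρ_w/ρ_ice = 6.246×10^5 × 1023/918 = 7.0×10^5 km³.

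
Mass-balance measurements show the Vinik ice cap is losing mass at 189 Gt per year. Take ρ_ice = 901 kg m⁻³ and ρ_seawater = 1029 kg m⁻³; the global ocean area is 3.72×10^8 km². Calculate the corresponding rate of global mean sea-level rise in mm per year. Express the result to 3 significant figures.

≈ 0.494 mm/yr

ρ_w = 1029 kg m⁻³. Annual water volume added = 189 Gt / ρ_w = 1.890×10^14 kg / 1029 kg m⁻³ = 1.837×10^11 m³.
Δh per year = 1.837×10^11 / 3.72×10^14 = 4.94×10^-4 m = 0.494 mm.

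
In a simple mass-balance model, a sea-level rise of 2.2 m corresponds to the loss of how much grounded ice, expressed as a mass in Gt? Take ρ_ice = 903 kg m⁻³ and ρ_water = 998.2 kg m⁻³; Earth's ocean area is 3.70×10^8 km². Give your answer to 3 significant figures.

≈ 8.13×10^5 Gt

Required water volume = Δh × A = 2.2 m × 3.70×10^14 m² = 8.140×10^14 m³.
ρ_w = 998.2 kg m⁻³, so the mass of water = 8.140×10^14 m³ × 998.2 kg m⁻³ = 8.125×10^17 kg = 8.13×10^5 Gt (and the same mass of ice, by conservation).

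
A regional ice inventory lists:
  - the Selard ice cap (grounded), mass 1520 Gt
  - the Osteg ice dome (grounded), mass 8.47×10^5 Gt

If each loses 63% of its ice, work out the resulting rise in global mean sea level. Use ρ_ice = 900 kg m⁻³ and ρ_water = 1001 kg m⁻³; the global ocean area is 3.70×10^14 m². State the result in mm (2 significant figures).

Selard: 0.63 × 1520 Gt = 9.576×10^14 kg; dividing by ρ_w = 1001 kg m⁻³ gives 9.566×10^11 m³ of water.
Osteg: 0.63 × 8.47×10^5 Gt = 5.336×10^17 kg; dividing by ρ_w = 1001 kg m⁻³ gives 5.331×10^14 m³ of water.
Total added water ≈ 5.340×10^14 m³ over 3.70×10^14 m² → Δh = 1.44 m = 1400 mm.

≈ 1400 mm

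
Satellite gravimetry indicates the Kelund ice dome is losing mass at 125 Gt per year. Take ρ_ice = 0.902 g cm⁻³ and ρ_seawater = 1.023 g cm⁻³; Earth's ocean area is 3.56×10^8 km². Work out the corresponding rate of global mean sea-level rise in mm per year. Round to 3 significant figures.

ρ_w = 1.023 g cm⁻³ = 1023 kg m⁻³. Annual water volume added = 125 Gt / ρ_w = 1.250×10^14 kg / 1023 kg m⁻³ = 1.222×10^11 m³.
Δh per year = 1.222×10^11 / 3.56×10^14 = 3.43×10^-4 m = 0.343 mm.

≈ 0.343 mm/yr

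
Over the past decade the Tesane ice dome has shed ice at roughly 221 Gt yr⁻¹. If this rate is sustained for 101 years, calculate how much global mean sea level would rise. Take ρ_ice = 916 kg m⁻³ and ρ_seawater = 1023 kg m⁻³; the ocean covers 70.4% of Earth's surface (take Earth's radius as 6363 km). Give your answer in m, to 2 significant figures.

≈ 0.061 m

Total mass lost = 221 Gt/yr × 101 yr = 2.232×10^4 Gt = 2.232×10^16 kg.
ρ_w = 1023 kg m⁻³, so water volume = 2.232×10^16 / 1023 = 2.182×10^13 m³.
Δh = 2.182×10^13 / 3.58×10^14 = 0.0609 m.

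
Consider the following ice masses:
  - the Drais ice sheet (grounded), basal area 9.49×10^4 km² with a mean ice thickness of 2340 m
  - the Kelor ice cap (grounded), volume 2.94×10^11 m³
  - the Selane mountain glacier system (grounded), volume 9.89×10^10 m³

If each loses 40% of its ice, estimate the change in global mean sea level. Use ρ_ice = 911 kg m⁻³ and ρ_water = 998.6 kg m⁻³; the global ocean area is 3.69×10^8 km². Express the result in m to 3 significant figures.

Drais: ice volume = 9.49×10^4 km² × 2340 m = 2.221×10^5 km³; 0.4 × 2.221×10^5 × (911/998.6) = 8.103×10^4 km³ of water.
Kelor: 0.4 × 2.94×10^11 m³ × (911/998.6) = 1.073×10^11 m³ of water.
Selane: 0.4 × 9.89×10^10 m³ × (911/998.6) = 3.609×10^10 m³ of water.
Total added water ≈ 8.118×10^13 m³ over 3.69×10^14 m² → Δh = 0.220 m.

≈ 0.220 m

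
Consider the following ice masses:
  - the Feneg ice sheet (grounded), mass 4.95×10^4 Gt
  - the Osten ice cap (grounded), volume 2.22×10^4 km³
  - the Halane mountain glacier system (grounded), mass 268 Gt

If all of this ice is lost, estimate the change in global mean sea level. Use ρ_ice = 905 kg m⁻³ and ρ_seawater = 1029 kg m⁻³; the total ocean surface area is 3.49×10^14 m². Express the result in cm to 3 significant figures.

≈ 19.5 cm

Feneg: 4.95×10^4 Gt = 4.950×10^16 kg; dividing by ρ_w = 1029 kg m⁻³ gives 4.810×10^13 m³ of water.
Osten: 2.22×10^4 km³ × (905/1029) = 1.952×10^4 km³ of water.
Halane: 268 Gt = 2.680×10^14 kg; dividing by ρ_w = 1029 kg m⁻³ gives 2.604×10^11 m³ of water.
Total added water ≈ 6.789×10^13 m³ over 3.49×10^14 m² → Δh = 0.195 m = 19.5 cm.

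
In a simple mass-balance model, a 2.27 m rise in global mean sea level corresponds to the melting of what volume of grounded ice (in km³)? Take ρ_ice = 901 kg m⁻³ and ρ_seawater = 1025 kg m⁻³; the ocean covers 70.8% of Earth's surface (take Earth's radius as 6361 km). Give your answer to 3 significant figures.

≈ 9.30×10^5 km³

Required water volume = Δh × A = 2.27 m × 3.60×10^14 m² = 8.172×10^14 m³ = 8.172×10^5 km³.
Ice volume = water volume × ρ_w/ρ_ice = 8.172×10^5 × 1025/901 = 9.30×10^5 km³.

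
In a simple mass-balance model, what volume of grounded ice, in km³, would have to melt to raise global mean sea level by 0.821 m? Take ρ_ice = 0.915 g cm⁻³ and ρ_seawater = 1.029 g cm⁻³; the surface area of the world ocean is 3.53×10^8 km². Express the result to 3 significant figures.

≈ 3.26×10^5 km³

Required water volume = Δh × A = 0.821 m × 3.53×10^14 m² = 2.898×10^14 m³ = 2.898×10^5 km³.
Ice volume = water volume × ρ_w/ρ_ice = 2.898×10^5 × 1029/915 = 3.26×10^5 km³.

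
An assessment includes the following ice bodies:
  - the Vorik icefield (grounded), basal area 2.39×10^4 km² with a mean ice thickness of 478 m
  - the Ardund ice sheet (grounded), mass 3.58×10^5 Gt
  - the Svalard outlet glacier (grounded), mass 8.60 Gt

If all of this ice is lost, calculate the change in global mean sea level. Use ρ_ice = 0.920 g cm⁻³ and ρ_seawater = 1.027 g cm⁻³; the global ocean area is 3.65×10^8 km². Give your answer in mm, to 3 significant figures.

≈ 983 mm

Vorik: ice volume = 2.39×10^4 km² × 478 m = 1.142×10^4 km³; 1.142×10^4 × (920/1027) = 1.023×10^4 km³ of water.
Ardund: 3.58×10^5 Gt = 3.580×10^17 kg; dividing by ρ_w = 1.027 g cm⁻³ = 1027 kg m⁻³ gives 3.486×10^14 m³ of water.
Svalard: 8.60 Gt = 8.600×10^12 kg; dividing by ρ_w = 1027 kg m⁻³ gives 8.374×10^9 m³ of water.
Total added water ≈ 3.588×10^14 m³ over 3.65×10^14 m² → Δh = 0.983 m = 983 mm.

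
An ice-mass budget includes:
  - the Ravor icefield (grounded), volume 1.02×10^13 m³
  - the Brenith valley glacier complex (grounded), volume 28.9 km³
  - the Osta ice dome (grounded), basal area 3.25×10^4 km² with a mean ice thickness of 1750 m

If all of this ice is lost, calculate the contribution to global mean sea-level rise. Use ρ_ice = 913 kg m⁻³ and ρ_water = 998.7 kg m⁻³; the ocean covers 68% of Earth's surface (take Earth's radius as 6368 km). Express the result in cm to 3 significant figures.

≈ 17.7 cm

Ravor: 1.02×10^13 m³ × (913/998.7) = 9.325×10^12 m³ of water.
Brenith: 28.9 km³ × (913/998.7) = 26.42 km³ of water.
Osta: ice volume = 3.25×10^4 km² × 1750 m = 5.688×10^4 km³; 5.688×10^4 × (913/998.7) = 5.199×10^4 km³ of water.
Total added water ≈ 6.135×10^13 m³ over 3.47×10^14 m² → Δh = 0.177 m = 17.7 cm.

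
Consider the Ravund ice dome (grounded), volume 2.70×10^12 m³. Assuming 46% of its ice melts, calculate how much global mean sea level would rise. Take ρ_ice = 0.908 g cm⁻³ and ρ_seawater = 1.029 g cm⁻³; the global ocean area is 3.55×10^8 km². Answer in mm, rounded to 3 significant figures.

≈ 3.09 mm

Ravund: 0.46 × 2.70×10^12 m³ × (908/1029) = 1.096×10^12 m³ of water.
Spread over 3.55×10^14 m² of ocean, Δh = 1.096×10^12 / 3.55×10^14 = 3.09×10^-3 m = 3.09 mm.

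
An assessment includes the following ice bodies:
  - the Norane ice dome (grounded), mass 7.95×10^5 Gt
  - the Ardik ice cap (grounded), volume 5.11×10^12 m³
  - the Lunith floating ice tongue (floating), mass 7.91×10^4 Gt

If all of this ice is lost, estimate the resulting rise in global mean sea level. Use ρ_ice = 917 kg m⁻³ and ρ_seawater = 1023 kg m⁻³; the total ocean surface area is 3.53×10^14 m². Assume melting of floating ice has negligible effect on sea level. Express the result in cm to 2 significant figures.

≈ 220 cm

Norane: 7.95×10^5 Gt = 7.950×10^17 kg; dividing by ρ_w = 1023 kg m⁻³ gives 7.771×10^14 m³ of water.
Ardik: 5.11×10^12 m³ × (917/1023) = 4.581×10^12 m³ of water.
The Lunith floating ice tongue is floating and already displaces its own weight of water, so its melt adds essentially nothing to sea level.
Total added water ≈ 7.817×10^14 m³ over 3.53×10^14 m² → Δh = 2.21 m = 220 cm.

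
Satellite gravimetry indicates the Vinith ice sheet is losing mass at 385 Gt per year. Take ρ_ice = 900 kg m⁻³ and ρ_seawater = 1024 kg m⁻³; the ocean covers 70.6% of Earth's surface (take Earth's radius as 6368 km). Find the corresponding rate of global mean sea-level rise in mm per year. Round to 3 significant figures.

≈ 1.05 mm/yr

ρ_w = 1024 kg m⁻³. Annual water volume added = 385 Gt / ρ_w = 3.850×10^14 kg / 1024 kg m⁻³ = 3.760×10^11 m³.
Δh per year = 3.760×10^11 / 3.60×10^14 = 1.05×10^-3 m = 1.05 mm.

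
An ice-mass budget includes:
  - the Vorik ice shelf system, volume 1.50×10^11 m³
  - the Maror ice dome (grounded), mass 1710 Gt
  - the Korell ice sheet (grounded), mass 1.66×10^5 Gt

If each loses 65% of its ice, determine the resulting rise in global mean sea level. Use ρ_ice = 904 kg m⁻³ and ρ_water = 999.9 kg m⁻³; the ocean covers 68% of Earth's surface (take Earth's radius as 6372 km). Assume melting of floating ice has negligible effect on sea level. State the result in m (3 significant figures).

The Vorik ice shelf system is floating and already displaces its own weight of water, so its melt adds essentially nothing to sea level.
Maror: 0.65 × 1710 Gt = 1.112×10^15 kg; dividing by ρ_w = 999.9 kg m⁻³ gives 1.112×10^12 m³ of water.
Korell: 0.65 × 1.66×10^5 Gt = 1.079×10^17 kg; dividing by ρ_w = 999.9 kg m⁻³ gives 1.079×10^14 m³ of water.
Total added water ≈ 1.090×10^14 m³ over 3.47×10^14 m² → Δh = 0.314 m.

≈ 0.314 m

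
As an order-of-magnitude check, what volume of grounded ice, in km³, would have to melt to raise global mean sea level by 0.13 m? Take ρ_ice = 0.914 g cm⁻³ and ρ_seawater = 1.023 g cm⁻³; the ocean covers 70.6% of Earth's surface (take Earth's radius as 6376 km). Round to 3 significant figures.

≈ 5.25×10^4 km³

Required water volume = Δh × A = 0.13 m × 3.61×10^14 m² = 4.689×10^13 m³ = 4.689×10^4 km³.
Ice volume = water volume × ρ_w/ρ_ice = 4.689×10^4 × 1023/914 = 5.25×10^4 km³.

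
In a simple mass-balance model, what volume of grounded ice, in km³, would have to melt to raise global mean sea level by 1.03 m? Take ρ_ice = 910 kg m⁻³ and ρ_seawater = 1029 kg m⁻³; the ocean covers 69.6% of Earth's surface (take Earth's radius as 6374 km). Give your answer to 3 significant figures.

Required water volume = Δh × A = 1.03 m × 3.55×10^14 m² = 3.660×10^14 m³ = 3.660×10^5 km³.
Ice volume = water volume × ρ_w/ρ_ice = 3.660×10^5 × 1029/910 = 4.14×10^5 km³.

≈ 4.14×10^5 km³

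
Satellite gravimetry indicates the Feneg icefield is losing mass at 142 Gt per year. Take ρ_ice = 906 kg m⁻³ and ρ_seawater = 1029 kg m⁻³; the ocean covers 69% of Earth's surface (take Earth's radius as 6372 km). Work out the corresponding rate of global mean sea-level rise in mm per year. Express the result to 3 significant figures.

≈ 0.392 mm/yr

ρ_w = 1029 kg m⁻³. Annual water volume added = 142 Gt / ρ_w = 1.420×10^14 kg / 1029 kg m⁻³ = 1.380×10^11 m³.
Δh per year = 1.380×10^11 / 3.52×10^14 = 3.92×10^-4 m = 0.392 mm.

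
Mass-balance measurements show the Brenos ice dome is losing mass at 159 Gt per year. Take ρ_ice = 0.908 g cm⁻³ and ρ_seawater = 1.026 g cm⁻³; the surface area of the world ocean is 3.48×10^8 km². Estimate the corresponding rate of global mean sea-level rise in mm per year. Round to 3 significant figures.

ρ_w = 1.026 g cm⁻³ = 1026 kg m⁻³. Annual water volume added = 159 Gt / ρ_w = 1.590×10^14 kg / 1026 kg m⁻³ = 1.550×10^11 m³.
Δh per year = 1.550×10^11 / 3.48×10^14 = 4.45×10^-4 m = 0.445 mm.

≈ 0.445 mm/yr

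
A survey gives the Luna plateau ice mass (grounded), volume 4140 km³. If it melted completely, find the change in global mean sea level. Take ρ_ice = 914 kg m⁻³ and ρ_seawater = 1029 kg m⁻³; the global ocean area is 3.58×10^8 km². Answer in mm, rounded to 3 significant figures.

≈ 10.3 mm

Luna: 4140 km³ × (914/1029) = 3677 km³ of water.
Spread over 3.58×10^14 m² of ocean, Δh = 3.677×10^12 / 3.58×10^14 = 0.0103 m = 10.3 mm.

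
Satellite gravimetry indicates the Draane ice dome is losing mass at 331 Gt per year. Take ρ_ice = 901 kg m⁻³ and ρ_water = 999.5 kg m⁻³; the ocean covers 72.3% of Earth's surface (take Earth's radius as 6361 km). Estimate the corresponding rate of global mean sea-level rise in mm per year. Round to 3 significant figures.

≈ 0.901 mm/yr

ρ_w = 999.5 kg m⁻³. Annual water volume added = 331 Gt / ρ_w = 3.310×10^14 kg / 999.5 kg m⁻³ = 3.312×10^11 m³.
Δh per year = 3.312×10^11 / 3.68×10^14 = 9.01×10^-4 m = 0.901 mm.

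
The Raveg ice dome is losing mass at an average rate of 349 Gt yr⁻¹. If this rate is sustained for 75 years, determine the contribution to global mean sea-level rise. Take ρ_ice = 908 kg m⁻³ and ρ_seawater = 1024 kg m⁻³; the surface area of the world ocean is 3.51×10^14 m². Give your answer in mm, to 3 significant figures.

≈ 72.8 mm

Total mass lost = 349 Gt/yr × 75 yr = 2.618×10^4 Gt = 2.618×10^16 kg.
ρ_w = 1024 kg m⁻³, so water volume = 2.618×10^16 / 1024 = 2.556×10^13 m³.
Δh = 2.556×10^13 / 3.51×10^14 = 0.0728 m = 72.8 mm.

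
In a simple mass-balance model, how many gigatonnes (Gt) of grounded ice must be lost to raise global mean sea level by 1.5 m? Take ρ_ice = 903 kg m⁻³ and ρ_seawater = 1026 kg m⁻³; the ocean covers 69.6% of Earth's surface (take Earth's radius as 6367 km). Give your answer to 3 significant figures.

Required water volume = Δh × A = 1.5 m × 3.55×10^14 m² = 5.318×10^14 m³.
ρ_w = 1026 kg m⁻³, so the mass of water = 5.318×10^14 m³ × 1026 kg m⁻³ = 5.457×10^17 kg = 5.46×10^5 Gt (and the same mass of ice, by conservation).

≈ 5.46×10^5 Gt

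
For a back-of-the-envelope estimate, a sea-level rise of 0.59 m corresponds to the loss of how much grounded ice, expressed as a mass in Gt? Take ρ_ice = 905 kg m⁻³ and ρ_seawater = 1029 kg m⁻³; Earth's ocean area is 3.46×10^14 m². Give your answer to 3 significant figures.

≈ 2.10×10^5 Gt

Required water volume = Δh × A = 0.59 m × 3.46×10^14 m² = 2.041×10^14 m³.
ρ_w = 1029 kg m⁻³, so the mass of water = 2.041×10^14 m³ × 1029 kg m⁻³ = 2.101×10^17 kg = 2.10×10^5 Gt (and the same mass of ice, by conservation).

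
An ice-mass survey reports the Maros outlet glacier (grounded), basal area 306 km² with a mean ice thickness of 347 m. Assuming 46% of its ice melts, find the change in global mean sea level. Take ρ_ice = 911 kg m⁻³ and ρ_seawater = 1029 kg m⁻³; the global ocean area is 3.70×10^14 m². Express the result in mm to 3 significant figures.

≈ 0.117 mm

Maros: ice volume = 306 km² × 347 m = 106.2 km³; 0.46 × 106.2 × (911/1029) = 43.24 km³ of water.
Spread over 3.70×10^14 m² of ocean, Δh = 4.324×10^10 / 3.70×10^14 = 1.17×10^-4 m = 0.117 mm.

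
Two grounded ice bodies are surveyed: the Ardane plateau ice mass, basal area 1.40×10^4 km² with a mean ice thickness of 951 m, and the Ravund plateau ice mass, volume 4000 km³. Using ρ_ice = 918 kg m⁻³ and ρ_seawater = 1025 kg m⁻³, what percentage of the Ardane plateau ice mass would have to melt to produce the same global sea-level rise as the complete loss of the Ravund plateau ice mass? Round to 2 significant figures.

Equal sea-level rise means equal mass of meltwater, i.e. equal mass of ice lost.
Ice mass of Ravund: 3.672×10^15 kg; ice mass of Ardane: 1.222×10^16 kg.
Fraction required = 3.672×10^15 / 1.222×10^16 = 0.300 → 30 %.

≈ 30 %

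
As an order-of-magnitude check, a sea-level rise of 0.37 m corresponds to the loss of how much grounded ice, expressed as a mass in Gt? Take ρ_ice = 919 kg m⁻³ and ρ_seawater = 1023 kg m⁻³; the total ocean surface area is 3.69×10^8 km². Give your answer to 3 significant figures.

Required water volume = Δh × A = 0.37 m × 3.69×10^14 m² = 1.365×10^14 m³.
ρ_w = 1023 kg m⁻³, so the mass of water = 1.365×10^14 m³ × 1023 kg m⁻³ = 1.397×10^17 kg = 1.40×10^5 Gt (and the same mass of ice, by conservation).

≈ 1.40×10^5 Gt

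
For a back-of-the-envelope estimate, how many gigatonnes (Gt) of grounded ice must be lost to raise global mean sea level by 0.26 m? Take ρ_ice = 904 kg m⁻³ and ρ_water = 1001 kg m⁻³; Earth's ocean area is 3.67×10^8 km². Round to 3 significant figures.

≈ 9.55×10^4 Gt

Required water volume = Δh × A = 0.26 m × 3.67×10^14 m² = 9.542×10^13 m³.
ρ_w = 1001 kg m⁻³, so the mass of water = 9.542×10^13 m³ × 1001 kg m⁻³ = 9.552×10^16 kg = 9.55×10^4 Gt (and the same mass of ice, by conservation).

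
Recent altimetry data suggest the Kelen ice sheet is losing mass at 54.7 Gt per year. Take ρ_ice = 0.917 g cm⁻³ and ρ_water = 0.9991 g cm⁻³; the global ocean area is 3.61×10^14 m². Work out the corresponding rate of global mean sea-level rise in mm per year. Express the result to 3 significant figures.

≈ 0.152 mm/yr

ρ_w = 0.9991 g cm⁻³ = 999.1 kg m⁻³. Annual water volume added = 54.7 Gt / ρ_w = 5.470×10^13 kg / 999.1 kg m⁻³ = 5.475×10^10 m³.
Δh per year = 5.475×10^10 / 3.61×10^14 = 1.52×10^-4 m = 0.152 mm.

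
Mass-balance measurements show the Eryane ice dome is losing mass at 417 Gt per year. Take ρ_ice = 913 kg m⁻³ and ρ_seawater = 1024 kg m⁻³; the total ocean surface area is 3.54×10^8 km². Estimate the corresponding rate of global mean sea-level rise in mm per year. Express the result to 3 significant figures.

≈ 1.15 mm/yr

ρ_w = 1024 kg m⁻³. Annual water volume added = 417 Gt / ρ_w = 4.170×10^14 kg / 1024 kg m⁻³ = 4.072×10^11 m³.
Δh per year = 4.072×10^11 / 3.54×10^14 = 1.15×10^-3 m = 1.15 mm.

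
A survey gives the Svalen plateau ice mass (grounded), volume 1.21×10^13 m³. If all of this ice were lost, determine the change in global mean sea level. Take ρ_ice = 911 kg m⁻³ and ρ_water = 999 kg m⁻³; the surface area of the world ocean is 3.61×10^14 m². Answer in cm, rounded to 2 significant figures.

≈ 3.1 cm

Svalen: 1.21×10^13 m³ × (911/999) = 1.103×10^13 m³ of water.
Spread over 3.61×10^14 m² of ocean, Δh = 1.103×10^13 / 3.61×10^14 = 0.0306 m = 3.1 cm.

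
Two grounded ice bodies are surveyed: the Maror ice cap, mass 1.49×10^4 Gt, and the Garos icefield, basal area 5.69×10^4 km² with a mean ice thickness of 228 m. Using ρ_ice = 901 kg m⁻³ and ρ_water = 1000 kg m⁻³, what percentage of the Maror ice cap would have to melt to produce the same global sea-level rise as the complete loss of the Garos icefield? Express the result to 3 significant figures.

≈ 78.4 %

Equal sea-level rise means equal mass of meltwater, i.e. equal mass of ice lost.
Ice mass of Garos: 1.169×10^16 kg; ice mass of Maror: 1.490×10^16 kg.
Fraction required = 1.169×10^16 / 1.490×10^16 = 0.784 → 78.4 %.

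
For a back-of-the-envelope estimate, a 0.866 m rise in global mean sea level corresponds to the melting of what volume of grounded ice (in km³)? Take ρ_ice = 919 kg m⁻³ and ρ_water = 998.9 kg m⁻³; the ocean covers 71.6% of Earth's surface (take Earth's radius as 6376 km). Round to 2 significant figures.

Required water volume = Δh × A = 0.866 m × 3.66×10^14 m² = 3.168×10^14 m³ = 3.168×10^5 km³.
Ice volume = water volume × ρ_w/ρ_ice = 3.168×10^5 × 998.9/919 = 3.4×10^5 km³.

≈ 3.4×10^5 km³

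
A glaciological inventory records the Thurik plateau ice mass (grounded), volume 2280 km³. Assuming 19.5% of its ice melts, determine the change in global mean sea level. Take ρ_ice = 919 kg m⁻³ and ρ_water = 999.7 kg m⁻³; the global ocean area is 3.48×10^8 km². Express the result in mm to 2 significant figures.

≈ 1.2 mm

Thurik: 0.195 × 2280 km³ × (919/999.7) = 408.7 km³ of water.
Spread over 3.48×10^14 m² of ocean, Δh = 4.087×10^11 / 3.48×10^14 = 1.17×10^-3 m = 1.2 mm.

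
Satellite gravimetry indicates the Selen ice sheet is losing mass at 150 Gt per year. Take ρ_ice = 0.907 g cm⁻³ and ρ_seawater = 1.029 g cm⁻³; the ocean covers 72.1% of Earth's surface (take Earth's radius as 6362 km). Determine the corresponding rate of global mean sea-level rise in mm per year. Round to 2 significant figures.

ρ_w = 1.029 g cm⁻³ = 1029 kg m⁻³. Annual water volume added = 150 Gt / ρ_w = 1.500×10^14 kg / 1029 kg m⁻³ = 1.458×10^11 m³.
Δh per year = 1.458×10^11 / 3.67×10^14 = 3.98×10^-4 m = 0.40 mm.

≈ 0.40 mm/yr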